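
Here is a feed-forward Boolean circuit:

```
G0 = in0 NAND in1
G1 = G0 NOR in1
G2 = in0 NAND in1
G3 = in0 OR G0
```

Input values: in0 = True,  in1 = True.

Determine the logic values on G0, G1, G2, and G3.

G0 = False  G1 = False  G2 = False  G3 = True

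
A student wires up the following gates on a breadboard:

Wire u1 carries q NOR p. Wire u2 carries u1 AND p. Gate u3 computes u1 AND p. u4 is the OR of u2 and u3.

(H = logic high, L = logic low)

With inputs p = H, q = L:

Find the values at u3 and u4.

u1 = q NOR p = L NOR H = L
u2 = u1 AND p = L AND H = L
u3 = u1 AND p = L AND H = L
u4 = u2 OR u3 = L OR L = L

u3 = L, u4 = L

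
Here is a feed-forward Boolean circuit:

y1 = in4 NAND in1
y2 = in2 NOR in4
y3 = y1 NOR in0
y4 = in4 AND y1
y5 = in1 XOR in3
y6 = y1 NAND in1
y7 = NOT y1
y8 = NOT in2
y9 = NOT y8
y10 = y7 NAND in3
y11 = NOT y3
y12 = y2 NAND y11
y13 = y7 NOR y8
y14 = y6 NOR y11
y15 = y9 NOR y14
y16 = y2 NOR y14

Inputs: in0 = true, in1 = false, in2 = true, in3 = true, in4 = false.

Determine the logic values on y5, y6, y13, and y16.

y5 = true, y6 = true, y13 = true, y16 = true

y1 = in4 NAND in1 = false NAND false = true
y2 = in2 NOR in4 = true NOR false = false
y3 = y1 NOR in0 = true NOR true = false
y5 = in1 XOR in3 = false XOR true = true
y6 = y1 NAND in1 = true NAND false = true
y7 = NOT y1 = NOT true = false
y8 = NOT in2 = NOT true = false
y11 = NOT y3 = NOT false = true
y13 = y7 NOR y8 = false NOR false = true
y14 = y6 NOR y11 = true NOR true = false
y16 = y2 NOR y14 = false NOR false = true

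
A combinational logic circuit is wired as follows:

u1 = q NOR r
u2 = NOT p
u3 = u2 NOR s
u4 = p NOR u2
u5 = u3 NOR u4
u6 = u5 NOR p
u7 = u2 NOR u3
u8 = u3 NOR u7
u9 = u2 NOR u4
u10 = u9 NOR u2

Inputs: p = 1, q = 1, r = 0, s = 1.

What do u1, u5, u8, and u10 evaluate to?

u1 = q NOR r = 1 NOR 0 = 0
u2 = NOT p = NOT 1 = 0
u3 = u2 NOR s = 0 NOR 1 = 0
u4 = p NOR u2 = 1 NOR 0 = 0
u5 = u3 NOR u4 = 0 NOR 0 = 1
u7 = u2 NOR u3 = 0 NOR 0 = 1
u8 = u3 NOR u7 = 0 NOR 1 = 0
u9 = u2 NOR u4 = 0 NOR 0 = 1
u10 = u9 NOR u2 = 1 NOR 0 = 0

u1 = 0, u5 = 1, u8 = 0, u10 = 0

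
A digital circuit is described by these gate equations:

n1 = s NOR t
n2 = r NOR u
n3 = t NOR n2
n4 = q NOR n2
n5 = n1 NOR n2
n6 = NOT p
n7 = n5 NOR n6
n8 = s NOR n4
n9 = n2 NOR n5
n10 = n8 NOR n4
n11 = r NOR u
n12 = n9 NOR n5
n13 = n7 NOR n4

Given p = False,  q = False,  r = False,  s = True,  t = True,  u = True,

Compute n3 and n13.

n3 = False, n13 = False

n1 = s NOR t = True NOR True = False
n2 = r NOR u = False NOR True = False
n3 = t NOR n2 = True NOR False = False
n4 = q NOR n2 = False NOR False = True
n5 = n1 NOR n2 = False NOR False = True
n6 = NOT p = NOT False = True
n7 = n5 NOR n6 = True NOR True = False
n13 = n7 NOR n4 = False NOR True = False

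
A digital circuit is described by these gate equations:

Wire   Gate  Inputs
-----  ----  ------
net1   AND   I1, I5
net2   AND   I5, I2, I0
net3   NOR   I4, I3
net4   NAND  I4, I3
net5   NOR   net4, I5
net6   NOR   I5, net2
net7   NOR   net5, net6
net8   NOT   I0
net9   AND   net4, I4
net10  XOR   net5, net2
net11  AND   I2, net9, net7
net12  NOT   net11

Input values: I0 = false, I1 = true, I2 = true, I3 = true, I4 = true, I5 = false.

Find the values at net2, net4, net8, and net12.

net2 = I5 AND I2 AND I0 = false AND true AND false = false
net4 = I4 NAND I3 = true NAND true = false
net5 = net4 NOR I5 = false NOR false = true
net6 = I5 NOR net2 = false NOR false = true
net7 = net5 NOR net6 = true NOR true = false
net8 = NOT I0 = NOT false = true
net9 = net4 AND I4 = false AND true = false
net11 = I2 AND net9 AND net7 = true AND false AND false = false
net12 = NOT net11 = NOT false = true

net2 = false, net4 = false, net8 = true, net12 = true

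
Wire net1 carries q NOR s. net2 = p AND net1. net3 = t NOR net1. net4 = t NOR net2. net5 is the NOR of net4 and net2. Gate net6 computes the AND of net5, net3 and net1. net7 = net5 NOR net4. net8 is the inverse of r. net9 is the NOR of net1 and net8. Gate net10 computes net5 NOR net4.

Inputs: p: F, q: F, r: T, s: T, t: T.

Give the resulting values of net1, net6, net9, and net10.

net1 = F; net6 = F; net9 = T; net10 = F

net1 = q NOR s = F NOR T = F
net2 = p AND net1 = F AND F = F
net3 = t NOR net1 = T NOR F = F
net4 = t NOR net2 = T NOR F = F
net5 = net4 NOR net2 = F NOR F = T
net6 = net5 AND net3 AND net1 = T AND F AND F = F
net8 = NOT r = NOT T = F
net9 = net1 NOR net8 = F NOR F = T
net10 = net5 NOR net4 = T NOR F = F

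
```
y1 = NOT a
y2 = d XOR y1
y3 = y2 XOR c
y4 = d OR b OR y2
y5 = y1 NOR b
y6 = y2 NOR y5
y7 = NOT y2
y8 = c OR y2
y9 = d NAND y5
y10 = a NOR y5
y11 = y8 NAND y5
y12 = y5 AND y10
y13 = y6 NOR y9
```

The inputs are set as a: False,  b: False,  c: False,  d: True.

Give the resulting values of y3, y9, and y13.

y3 = False, y9 = True, y13 = False

y1 = NOT a = NOT False = True
y2 = d XOR y1 = True XOR True = False
y3 = y2 XOR c = False XOR False = False
y5 = y1 NOR b = True NOR False = False
y6 = y2 NOR y5 = False NOR False = True
y9 = d NAND y5 = True NAND False = True
y13 = y6 NOR y9 = True NOR True = False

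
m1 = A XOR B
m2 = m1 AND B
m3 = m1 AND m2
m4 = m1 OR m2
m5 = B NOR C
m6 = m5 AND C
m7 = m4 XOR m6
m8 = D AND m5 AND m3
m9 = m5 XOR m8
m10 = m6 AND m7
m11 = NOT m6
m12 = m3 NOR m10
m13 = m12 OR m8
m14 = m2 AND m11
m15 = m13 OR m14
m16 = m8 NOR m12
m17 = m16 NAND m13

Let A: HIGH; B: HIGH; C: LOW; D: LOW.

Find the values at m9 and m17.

m9 = LOW, m17 = HIGH

m1 = A XOR B = HIGH XOR HIGH = LOW
m2 = m1 AND B = LOW AND HIGH = LOW
m3 = m1 AND m2 = LOW AND LOW = LOW
m4 = m1 OR m2 = LOW OR LOW = LOW
m5 = B NOR C = HIGH NOR LOW = LOW
m6 = m5 AND C = LOW AND LOW = LOW
m7 = m4 XOR m6 = LOW XOR LOW = LOW
m8 = D AND m5 AND m3 = LOW AND LOW AND LOW = LOW
m9 = m5 XOR m8 = LOW XOR LOW = LOW
m10 = m6 AND m7 = LOW AND LOW = LOW
m12 = m3 NOR m10 = LOW NOR LOW = HIGH
m13 = m12 OR m8 = HIGH OR LOW = HIGH
m16 = m8 NOR m12 = LOW NOR HIGH = LOW
m17 = m16 NAND m13 = LOW NAND HIGH = HIGH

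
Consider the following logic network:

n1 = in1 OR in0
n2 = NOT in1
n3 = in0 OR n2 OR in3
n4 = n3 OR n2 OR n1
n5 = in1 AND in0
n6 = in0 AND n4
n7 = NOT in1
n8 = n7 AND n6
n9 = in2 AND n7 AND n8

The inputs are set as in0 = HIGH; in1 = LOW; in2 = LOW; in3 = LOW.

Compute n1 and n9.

n1 = HIGH, n9 = LOW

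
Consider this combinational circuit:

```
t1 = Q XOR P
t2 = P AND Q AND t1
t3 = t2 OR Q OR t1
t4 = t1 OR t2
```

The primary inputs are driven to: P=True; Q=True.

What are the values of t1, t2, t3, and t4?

t1 = False  t2 = False  t3 = True  t4 = False

t1 = Q XOR P = True XOR True = False
t2 = P AND Q AND t1 = True AND True AND False = False
t3 = t2 OR Q OR t1 = False OR True OR False = True
t4 = t1 OR t2 = False OR False = False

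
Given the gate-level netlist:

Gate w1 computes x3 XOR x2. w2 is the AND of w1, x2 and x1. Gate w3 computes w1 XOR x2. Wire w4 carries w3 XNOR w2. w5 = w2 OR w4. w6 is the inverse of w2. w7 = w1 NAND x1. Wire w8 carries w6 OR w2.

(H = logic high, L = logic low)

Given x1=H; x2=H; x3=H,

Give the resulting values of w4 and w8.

w1 = x3 XOR x2 = H XOR H = L
w2 = w1 AND x2 AND x1 = L AND H AND H = L
w3 = w1 XOR x2 = L XOR H = H
w4 = w3 XNOR w2 = H XNOR L = L
w6 = NOT w2 = NOT L = H
w8 = w6 OR w2 = H OR L = H

w4 = L; w8 = H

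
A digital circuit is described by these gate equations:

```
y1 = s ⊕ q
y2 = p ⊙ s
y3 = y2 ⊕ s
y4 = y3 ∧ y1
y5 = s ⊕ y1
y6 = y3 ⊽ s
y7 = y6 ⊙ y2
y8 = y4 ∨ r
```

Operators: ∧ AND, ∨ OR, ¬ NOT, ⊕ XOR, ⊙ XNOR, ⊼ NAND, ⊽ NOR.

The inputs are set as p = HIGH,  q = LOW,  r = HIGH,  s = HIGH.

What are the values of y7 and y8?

y7 = LOW  y8 = HIGH

y1 = s XOR q = HIGH XOR LOW = HIGH
y2 = p XNOR s = HIGH XNOR HIGH = HIGH
y3 = y2 XOR s = HIGH XOR HIGH = LOW
y4 = y3 AND y1 = LOW AND HIGH = LOW
y6 = y3 NOR s = LOW NOR HIGH = LOW
y7 = y6 XNOR y2 = LOW XNOR HIGH = LOW
y8 = y4 OR r = LOW OR HIGH = HIGH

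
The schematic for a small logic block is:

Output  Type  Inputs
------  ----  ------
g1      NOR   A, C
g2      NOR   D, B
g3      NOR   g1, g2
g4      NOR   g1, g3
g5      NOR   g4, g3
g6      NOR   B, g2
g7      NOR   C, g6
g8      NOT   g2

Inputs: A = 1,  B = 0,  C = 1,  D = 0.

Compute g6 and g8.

g6 = 0  g8 = 0

g2 = D NOR B = 0 NOR 0 = 1
g6 = B NOR g2 = 0 NOR 1 = 0
g8 = NOT g2 = NOT 1 = 0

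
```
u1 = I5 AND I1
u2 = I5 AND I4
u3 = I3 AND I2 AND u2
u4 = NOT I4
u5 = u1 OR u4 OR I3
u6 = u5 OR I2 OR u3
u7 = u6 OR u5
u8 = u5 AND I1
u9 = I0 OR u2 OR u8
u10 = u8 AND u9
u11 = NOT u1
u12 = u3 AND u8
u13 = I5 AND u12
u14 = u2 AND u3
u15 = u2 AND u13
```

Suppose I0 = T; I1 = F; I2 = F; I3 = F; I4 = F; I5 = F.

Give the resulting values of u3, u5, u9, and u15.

u3 = F; u5 = T; u9 = T; u15 = F

u1 = I5 AND I1 = F AND F = F
u2 = I5 AND I4 = F AND F = F
u3 = I3 AND I2 AND u2 = F AND F AND F = F
u4 = NOT I4 = NOT F = T
u5 = u1 OR u4 OR I3 = F OR T OR F = T
u8 = u5 AND I1 = T AND F = F
u9 = I0 OR u2 OR u8 = T OR F OR F = T
u12 = u3 AND u8 = F AND F = F
u13 = I5 AND u12 = F AND F = F
u15 = u2 AND u13 = F AND F = F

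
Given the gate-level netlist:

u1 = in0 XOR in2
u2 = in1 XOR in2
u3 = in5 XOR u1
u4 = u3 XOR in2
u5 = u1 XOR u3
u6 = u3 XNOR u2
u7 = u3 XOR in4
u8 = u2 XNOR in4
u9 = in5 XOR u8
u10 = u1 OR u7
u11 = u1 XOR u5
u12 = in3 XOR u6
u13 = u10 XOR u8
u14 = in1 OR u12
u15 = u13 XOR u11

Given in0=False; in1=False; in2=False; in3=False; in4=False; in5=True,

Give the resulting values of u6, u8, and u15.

u1 = in0 XOR in2 = False XOR False = False
u2 = in1 XOR in2 = False XOR False = False
u3 = in5 XOR u1 = True XOR False = True
u5 = u1 XOR u3 = False XOR True = True
u6 = u3 XNOR u2 = True XNOR False = False
u7 = u3 XOR in4 = True XOR False = True
u8 = u2 XNOR in4 = False XNOR False = True
u10 = u1 OR u7 = False OR True = True
u11 = u1 XOR u5 = False XOR True = True
u13 = u10 XOR u8 = True XOR True = False
u15 = u13 XOR u11 = False XOR True = True

u6 = False; u8 = True; u15 = True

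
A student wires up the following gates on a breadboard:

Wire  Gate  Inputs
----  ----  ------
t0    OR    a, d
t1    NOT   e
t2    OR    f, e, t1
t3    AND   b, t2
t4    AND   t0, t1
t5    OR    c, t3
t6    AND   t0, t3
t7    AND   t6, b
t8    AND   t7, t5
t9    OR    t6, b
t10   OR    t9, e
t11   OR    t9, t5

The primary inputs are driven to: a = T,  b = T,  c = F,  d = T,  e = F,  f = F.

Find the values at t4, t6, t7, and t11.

t4 = T  t6 = T  t7 = T  t11 = T

t0 = a OR d = T OR T = T
t1 = NOT e = NOT F = T
t2 = f OR e OR t1 = F OR F OR T = T
t3 = b AND t2 = T AND T = T
t4 = t0 AND t1 = T AND T = T
t5 = c OR t3 = F OR T = T
t6 = t0 AND t3 = T AND T = T
t7 = t6 AND b = T AND T = T
t9 = t6 OR b = T OR T = T
t11 = t9 OR t5 = T OR T = T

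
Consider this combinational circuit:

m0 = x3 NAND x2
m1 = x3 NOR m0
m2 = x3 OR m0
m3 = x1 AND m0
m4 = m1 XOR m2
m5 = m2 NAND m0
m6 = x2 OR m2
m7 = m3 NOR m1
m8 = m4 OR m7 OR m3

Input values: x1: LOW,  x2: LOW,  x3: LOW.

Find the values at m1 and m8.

m0 = x3 NAND x2 = LOW NAND LOW = HIGH
m1 = x3 NOR m0 = LOW NOR HIGH = LOW
m2 = x3 OR m0 = LOW OR HIGH = HIGH
m3 = x1 AND m0 = LOW AND HIGH = LOW
m4 = m1 XOR m2 = LOW XOR HIGH = HIGH
m7 = m3 NOR m1 = LOW NOR LOW = HIGH
m8 = m4 OR m7 OR m3 = HIGH OR HIGH OR LOW = HIGH

m1 = LOW, m8 = HIGH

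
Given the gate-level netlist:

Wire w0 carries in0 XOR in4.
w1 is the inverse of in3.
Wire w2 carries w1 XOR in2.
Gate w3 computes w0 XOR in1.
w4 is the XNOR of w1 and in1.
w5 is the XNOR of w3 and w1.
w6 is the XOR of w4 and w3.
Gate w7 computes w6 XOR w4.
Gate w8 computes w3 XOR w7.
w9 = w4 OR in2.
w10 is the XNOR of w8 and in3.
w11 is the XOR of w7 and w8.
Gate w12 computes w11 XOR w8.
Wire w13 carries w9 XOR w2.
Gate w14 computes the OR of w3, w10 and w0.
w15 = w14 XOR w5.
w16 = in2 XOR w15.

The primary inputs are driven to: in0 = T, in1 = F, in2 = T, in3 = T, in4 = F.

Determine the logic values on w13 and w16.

w13 = F  w16 = F

w0 = in0 XOR in4 = T XOR F = T
w1 = NOT in3 = NOT T = F
w2 = w1 XOR in2 = F XOR T = T
w3 = w0 XOR in1 = T XOR F = T
w4 = w1 XNOR in1 = F XNOR F = T
w5 = w3 XNOR w1 = T XNOR F = F
w6 = w4 XOR w3 = T XOR T = F
w7 = w6 XOR w4 = F XOR T = T
w8 = w3 XOR w7 = T XOR T = F
w9 = w4 OR in2 = T OR T = T
w10 = w8 XNOR in3 = F XNOR T = F
w13 = w9 XOR w2 = T XOR T = F
w14 = w3 OR w10 OR w0 = T OR F OR T = T
w15 = w14 XOR w5 = T XOR F = T
w16 = in2 XOR w15 = T XOR T = F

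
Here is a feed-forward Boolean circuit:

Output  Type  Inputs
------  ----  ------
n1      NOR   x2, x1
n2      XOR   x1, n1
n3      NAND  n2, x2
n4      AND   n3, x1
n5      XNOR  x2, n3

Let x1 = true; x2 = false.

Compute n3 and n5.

n3 = true, n5 = false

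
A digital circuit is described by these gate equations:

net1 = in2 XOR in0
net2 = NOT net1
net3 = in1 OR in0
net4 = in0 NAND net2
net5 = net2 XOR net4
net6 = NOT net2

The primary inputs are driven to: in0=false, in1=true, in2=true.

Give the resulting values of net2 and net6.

net2 = false; net6 = true

net1 = in2 XOR in0 = true XOR false = true
net2 = NOT net1 = NOT true = false
net6 = NOT net2 = NOT false = true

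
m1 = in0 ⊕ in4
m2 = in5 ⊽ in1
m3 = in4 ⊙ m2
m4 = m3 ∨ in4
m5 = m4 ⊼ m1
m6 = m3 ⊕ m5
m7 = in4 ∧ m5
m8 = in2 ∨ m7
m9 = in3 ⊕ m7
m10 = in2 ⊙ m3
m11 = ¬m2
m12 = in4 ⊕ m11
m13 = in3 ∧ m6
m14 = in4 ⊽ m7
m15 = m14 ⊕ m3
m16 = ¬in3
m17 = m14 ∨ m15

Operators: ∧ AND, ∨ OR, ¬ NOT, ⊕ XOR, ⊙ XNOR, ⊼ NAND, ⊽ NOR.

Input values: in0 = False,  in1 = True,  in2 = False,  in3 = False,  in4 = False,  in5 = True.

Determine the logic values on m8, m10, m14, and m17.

m8 = False, m10 = False, m14 = True, m17 = True

m1 = in0 XOR in4 = False XOR False = False
m2 = in5 NOR in1 = True NOR True = False
m3 = in4 XNOR m2 = False XNOR False = True
m4 = m3 OR in4 = True OR False = True
m5 = m4 NAND m1 = True NAND False = True
m7 = in4 AND m5 = False AND True = False
m8 = in2 OR m7 = False OR False = False
m10 = in2 XNOR m3 = False XNOR True = False
m14 = in4 NOR m7 = False NOR False = True
m15 = m14 XOR m3 = True XOR True = False
m17 = m14 OR m15 = True OR False = True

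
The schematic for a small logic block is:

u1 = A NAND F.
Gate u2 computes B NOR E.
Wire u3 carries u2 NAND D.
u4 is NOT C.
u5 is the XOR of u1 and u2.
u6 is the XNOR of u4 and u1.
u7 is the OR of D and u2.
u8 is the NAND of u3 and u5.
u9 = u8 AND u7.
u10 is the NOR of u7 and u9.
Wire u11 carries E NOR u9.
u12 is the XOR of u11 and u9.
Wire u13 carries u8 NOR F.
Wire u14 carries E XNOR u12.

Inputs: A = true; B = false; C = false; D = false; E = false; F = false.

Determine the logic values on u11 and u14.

u1 = A NAND F = true NAND false = true
u2 = B NOR E = false NOR false = true
u3 = u2 NAND D = true NAND false = true
u5 = u1 XOR u2 = true XOR true = false
u7 = D OR u2 = false OR true = true
u8 = u3 NAND u5 = true NAND false = true
u9 = u8 AND u7 = true AND true = true
u11 = E NOR u9 = false NOR true = false
u12 = u11 XOR u9 = false XOR true = true
u14 = E XNOR u12 = false XNOR true = false

u11 = false  u14 = false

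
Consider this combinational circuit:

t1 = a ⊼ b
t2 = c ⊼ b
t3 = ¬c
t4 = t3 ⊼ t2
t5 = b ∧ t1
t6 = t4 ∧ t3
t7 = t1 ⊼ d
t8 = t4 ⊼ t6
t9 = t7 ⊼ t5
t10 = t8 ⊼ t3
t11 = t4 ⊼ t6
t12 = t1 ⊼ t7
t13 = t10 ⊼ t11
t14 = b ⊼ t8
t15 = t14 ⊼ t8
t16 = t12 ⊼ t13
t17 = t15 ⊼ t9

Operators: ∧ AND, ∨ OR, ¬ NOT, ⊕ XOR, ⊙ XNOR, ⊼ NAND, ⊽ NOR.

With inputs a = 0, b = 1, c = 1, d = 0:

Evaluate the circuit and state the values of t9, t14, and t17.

t9 = 0, t14 = 0, t17 = 1

t1 = a NAND b = 0 NAND 1 = 1
t2 = c NAND b = 1 NAND 1 = 0
t3 = NOT c = NOT 1 = 0
t4 = t3 NAND t2 = 0 NAND 0 = 1
t5 = b AND t1 = 1 AND 1 = 1
t6 = t4 AND t3 = 1 AND 0 = 0
t7 = t1 NAND d = 1 NAND 0 = 1
t8 = t4 NAND t6 = 1 NAND 0 = 1
t9 = t7 NAND t5 = 1 NAND 1 = 0
t14 = b NAND t8 = 1 NAND 1 = 0
t15 = t14 NAND t8 = 0 NAND 1 = 1
t17 = t15 NAND t9 = 1 NAND 0 = 1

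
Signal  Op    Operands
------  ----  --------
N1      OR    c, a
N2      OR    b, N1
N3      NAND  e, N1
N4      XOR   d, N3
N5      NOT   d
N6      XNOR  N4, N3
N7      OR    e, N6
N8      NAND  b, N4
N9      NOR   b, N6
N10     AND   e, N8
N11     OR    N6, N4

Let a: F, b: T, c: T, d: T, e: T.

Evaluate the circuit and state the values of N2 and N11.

N2 = T, N11 = T

N1 = c OR a = T OR F = T
N2 = b OR N1 = T OR T = T
N3 = e NAND N1 = T NAND T = F
N4 = d XOR N3 = T XOR F = T
N6 = N4 XNOR N3 = T XNOR F = F
N11 = N6 OR N4 = F OR T = T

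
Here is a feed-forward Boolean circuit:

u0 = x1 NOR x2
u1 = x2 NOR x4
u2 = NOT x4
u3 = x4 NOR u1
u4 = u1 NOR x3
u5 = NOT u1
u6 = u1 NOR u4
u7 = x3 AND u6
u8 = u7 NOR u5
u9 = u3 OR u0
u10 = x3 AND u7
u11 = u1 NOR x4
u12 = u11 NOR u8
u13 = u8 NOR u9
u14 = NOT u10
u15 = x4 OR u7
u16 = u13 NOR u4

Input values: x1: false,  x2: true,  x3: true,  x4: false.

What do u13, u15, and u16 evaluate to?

u13 = false  u15 = true  u16 = true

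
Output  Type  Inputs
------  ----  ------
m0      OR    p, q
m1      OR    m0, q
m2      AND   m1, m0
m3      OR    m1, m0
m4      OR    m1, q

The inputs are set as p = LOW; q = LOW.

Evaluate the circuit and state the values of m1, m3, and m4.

m0 = p OR q = LOW OR LOW = LOW
m1 = m0 OR q = LOW OR LOW = LOW
m3 = m1 OR m0 = LOW OR LOW = LOW
m4 = m1 OR q = LOW OR LOW = LOW

m1 = LOW, m3 = LOW, m4 = LOW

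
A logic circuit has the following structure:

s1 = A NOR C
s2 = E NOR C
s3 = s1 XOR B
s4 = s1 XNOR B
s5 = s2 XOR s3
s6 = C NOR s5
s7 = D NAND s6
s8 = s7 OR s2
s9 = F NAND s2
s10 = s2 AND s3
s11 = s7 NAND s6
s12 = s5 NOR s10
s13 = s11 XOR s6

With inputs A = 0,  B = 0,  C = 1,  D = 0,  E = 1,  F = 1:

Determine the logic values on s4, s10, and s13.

s4 = 1; s10 = 0; s13 = 1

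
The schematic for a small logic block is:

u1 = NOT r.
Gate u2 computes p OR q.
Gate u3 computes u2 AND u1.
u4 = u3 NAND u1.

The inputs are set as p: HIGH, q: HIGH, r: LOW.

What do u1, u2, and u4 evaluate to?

u1 = HIGH; u2 = HIGH; u4 = LOW

u1 = NOT r = NOT LOW = HIGH
u2 = p OR q = HIGH OR HIGH = HIGH
u3 = u2 AND u1 = HIGH AND HIGH = HIGH
u4 = u3 NAND u1 = HIGH NAND HIGH = LOW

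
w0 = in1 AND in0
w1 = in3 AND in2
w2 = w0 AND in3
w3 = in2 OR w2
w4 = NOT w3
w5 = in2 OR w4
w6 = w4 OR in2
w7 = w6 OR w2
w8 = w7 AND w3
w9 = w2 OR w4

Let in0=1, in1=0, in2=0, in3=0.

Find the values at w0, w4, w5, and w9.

w0 = in1 AND in0 = 0 AND 1 = 0
w2 = w0 AND in3 = 0 AND 0 = 0
w3 = in2 OR w2 = 0 OR 0 = 0
w4 = NOT w3 = NOT 0 = 1
w5 = in2 OR w4 = 0 OR 1 = 1
w9 = w2 OR w4 = 0 OR 1 = 1

w0 = 0; w4 = 1; w5 = 1; w9 = 1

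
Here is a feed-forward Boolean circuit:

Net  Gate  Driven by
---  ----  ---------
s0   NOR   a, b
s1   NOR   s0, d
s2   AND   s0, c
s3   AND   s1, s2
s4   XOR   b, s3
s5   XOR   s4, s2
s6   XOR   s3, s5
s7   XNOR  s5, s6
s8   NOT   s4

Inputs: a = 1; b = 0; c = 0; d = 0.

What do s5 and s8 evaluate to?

s5 = 0, s8 = 1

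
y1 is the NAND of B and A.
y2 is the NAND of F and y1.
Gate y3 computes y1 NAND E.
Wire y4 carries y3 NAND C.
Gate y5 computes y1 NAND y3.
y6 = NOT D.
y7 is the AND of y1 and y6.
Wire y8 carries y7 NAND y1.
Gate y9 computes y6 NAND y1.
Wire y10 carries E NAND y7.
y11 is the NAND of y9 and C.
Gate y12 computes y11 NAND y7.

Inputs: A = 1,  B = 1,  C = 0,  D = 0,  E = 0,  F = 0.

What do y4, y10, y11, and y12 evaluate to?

y1 = B NAND A = 1 NAND 1 = 0
y3 = y1 NAND E = 0 NAND 0 = 1
y4 = y3 NAND C = 1 NAND 0 = 1
y6 = NOT D = NOT 0 = 1
y7 = y1 AND y6 = 0 AND 1 = 0
y9 = y6 NAND y1 = 1 NAND 0 = 1
y10 = E NAND y7 = 0 NAND 0 = 1
y11 = y9 NAND C = 1 NAND 0 = 1
y12 = y11 NAND y7 = 1 NAND 0 = 1

y4 = 1  y10 = 1  y11 = 1  y12 = 1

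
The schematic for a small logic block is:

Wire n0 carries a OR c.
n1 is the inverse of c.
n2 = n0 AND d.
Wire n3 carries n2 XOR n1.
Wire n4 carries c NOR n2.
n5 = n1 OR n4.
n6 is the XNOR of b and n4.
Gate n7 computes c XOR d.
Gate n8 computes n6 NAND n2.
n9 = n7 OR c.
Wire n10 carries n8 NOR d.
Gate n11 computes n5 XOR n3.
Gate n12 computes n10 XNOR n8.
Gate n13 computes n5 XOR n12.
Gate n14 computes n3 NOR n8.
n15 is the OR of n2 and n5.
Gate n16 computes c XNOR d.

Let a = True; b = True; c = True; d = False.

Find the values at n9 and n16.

n7 = c XOR d = True XOR False = True
n9 = n7 OR c = True OR True = True
n16 = c XNOR d = True XNOR False = False

n9 = True; n16 = False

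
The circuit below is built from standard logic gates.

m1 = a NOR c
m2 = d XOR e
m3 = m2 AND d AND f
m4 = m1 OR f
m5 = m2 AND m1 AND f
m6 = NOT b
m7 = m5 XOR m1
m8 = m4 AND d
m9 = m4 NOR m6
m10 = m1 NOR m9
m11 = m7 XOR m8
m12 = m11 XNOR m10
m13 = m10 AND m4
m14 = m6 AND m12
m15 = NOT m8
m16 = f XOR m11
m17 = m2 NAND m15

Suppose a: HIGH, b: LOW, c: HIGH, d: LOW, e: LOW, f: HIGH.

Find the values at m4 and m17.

m4 = HIGH, m17 = HIGH

m1 = a NOR c = HIGH NOR HIGH = LOW
m2 = d XOR e = LOW XOR LOW = LOW
m4 = m1 OR f = LOW OR HIGH = HIGH
m8 = m4 AND d = HIGH AND LOW = LOW
m15 = NOT m8 = NOT LOW = HIGH
m17 = m2 NAND m15 = LOW NAND HIGH = HIGH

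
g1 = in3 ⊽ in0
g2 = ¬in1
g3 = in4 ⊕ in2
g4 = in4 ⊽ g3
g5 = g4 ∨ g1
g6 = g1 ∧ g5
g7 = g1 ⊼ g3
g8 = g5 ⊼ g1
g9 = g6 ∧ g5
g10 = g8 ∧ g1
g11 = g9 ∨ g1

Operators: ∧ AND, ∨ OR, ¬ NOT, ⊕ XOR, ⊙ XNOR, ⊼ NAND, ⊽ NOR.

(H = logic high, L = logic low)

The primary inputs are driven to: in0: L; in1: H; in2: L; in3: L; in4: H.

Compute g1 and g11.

g1 = H, g11 = H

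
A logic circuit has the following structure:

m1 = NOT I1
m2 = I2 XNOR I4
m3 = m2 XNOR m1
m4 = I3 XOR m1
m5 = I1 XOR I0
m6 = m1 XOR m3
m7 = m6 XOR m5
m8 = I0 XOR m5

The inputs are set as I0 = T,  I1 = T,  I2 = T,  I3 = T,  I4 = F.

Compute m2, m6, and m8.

m2 = F  m6 = T  m8 = T

m1 = NOT I1 = NOT T = F
m2 = I2 XNOR I4 = T XNOR F = F
m3 = m2 XNOR m1 = F XNOR F = T
m5 = I1 XOR I0 = T XOR T = F
m6 = m1 XOR m3 = F XOR T = T
m8 = I0 XOR m5 = T XOR F = T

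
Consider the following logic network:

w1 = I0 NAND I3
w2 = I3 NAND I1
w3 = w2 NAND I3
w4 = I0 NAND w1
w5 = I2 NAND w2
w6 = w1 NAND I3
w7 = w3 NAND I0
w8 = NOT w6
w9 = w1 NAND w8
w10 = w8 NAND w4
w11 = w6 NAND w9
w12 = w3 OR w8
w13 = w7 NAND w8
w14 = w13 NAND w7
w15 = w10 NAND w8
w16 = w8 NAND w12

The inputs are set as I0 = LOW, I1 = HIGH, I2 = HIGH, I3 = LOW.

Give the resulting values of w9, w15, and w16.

w1 = I0 NAND I3 = LOW NAND LOW = HIGH
w2 = I3 NAND I1 = LOW NAND HIGH = HIGH
w3 = w2 NAND I3 = HIGH NAND LOW = HIGH
w4 = I0 NAND w1 = LOW NAND HIGH = HIGH
w6 = w1 NAND I3 = HIGH NAND LOW = HIGH
w8 = NOT w6 = NOT HIGH = LOW
w9 = w1 NAND w8 = HIGH NAND LOW = HIGH
w10 = w8 NAND w4 = LOW NAND HIGH = HIGH
w12 = w3 OR w8 = HIGH OR LOW = HIGH
w15 = w10 NAND w8 = HIGH NAND LOW = HIGH
w16 = w8 NAND w12 = LOW NAND HIGH = HIGH

w9 = HIGH, w15 = HIGH, w16 = HIGH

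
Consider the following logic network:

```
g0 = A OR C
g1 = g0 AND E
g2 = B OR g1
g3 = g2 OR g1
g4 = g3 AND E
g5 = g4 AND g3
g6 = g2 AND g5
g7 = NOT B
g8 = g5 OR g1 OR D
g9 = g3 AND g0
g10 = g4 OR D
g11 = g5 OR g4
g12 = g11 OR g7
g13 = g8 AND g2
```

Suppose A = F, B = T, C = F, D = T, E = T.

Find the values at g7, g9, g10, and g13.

g7 = F; g9 = F; g10 = T; g13 = T

g0 = A OR C = F OR F = F
g1 = g0 AND E = F AND T = F
g2 = B OR g1 = T OR F = T
g3 = g2 OR g1 = T OR F = T
g4 = g3 AND E = T AND T = T
g5 = g4 AND g3 = T AND T = T
g7 = NOT B = NOT T = F
g8 = g5 OR g1 OR D = T OR F OR T = T
g9 = g3 AND g0 = T AND F = F
g10 = g4 OR D = T OR T = T
g13 = g8 AND g2 = T AND T = T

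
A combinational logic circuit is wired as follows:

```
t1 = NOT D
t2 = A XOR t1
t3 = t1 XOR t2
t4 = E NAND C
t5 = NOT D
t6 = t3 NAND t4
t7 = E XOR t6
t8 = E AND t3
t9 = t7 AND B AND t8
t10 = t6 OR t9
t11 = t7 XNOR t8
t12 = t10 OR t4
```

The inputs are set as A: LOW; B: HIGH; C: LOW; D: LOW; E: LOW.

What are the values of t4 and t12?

t4 = HIGH, t12 = HIGH

t1 = NOT D = NOT LOW = HIGH
t2 = A XOR t1 = LOW XOR HIGH = HIGH
t3 = t1 XOR t2 = HIGH XOR HIGH = LOW
t4 = E NAND C = LOW NAND LOW = HIGH
t6 = t3 NAND t4 = LOW NAND HIGH = HIGH
t7 = E XOR t6 = LOW XOR HIGH = HIGH
t8 = E AND t3 = LOW AND LOW = LOW
t9 = t7 AND B AND t8 = HIGH AND HIGH AND LOW = LOW
t10 = t6 OR t9 = HIGH OR LOW = HIGH
t12 = t10 OR t4 = HIGH OR HIGH = HIGH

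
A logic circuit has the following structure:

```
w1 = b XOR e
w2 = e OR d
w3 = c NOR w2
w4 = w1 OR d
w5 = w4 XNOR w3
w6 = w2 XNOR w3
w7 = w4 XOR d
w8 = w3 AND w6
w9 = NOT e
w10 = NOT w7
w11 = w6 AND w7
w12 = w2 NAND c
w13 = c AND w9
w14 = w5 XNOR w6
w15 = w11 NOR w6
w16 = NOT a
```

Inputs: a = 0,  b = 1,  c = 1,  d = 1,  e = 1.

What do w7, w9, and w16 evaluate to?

w1 = b XOR e = 1 XOR 1 = 0
w4 = w1 OR d = 0 OR 1 = 1
w7 = w4 XOR d = 1 XOR 1 = 0
w9 = NOT e = NOT 1 = 0
w16 = NOT a = NOT 0 = 1

w7 = 0; w9 = 0; w16 = 1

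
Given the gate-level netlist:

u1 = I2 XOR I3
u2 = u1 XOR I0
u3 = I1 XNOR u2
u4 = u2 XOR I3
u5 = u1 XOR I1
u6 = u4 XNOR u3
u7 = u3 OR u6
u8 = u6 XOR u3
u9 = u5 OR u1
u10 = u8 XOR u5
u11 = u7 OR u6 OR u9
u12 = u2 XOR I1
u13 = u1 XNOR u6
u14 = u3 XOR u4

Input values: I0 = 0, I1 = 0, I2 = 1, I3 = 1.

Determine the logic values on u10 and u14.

u1 = I2 XOR I3 = 1 XOR 1 = 0
u2 = u1 XOR I0 = 0 XOR 0 = 0
u3 = I1 XNOR u2 = 0 XNOR 0 = 1
u4 = u2 XOR I3 = 0 XOR 1 = 1
u5 = u1 XOR I1 = 0 XOR 0 = 0
u6 = u4 XNOR u3 = 1 XNOR 1 = 1
u8 = u6 XOR u3 = 1 XOR 1 = 0
u10 = u8 XOR u5 = 0 XOR 0 = 0
u14 = u3 XOR u4 = 1 XOR 1 = 0

u10 = 0, u14 = 0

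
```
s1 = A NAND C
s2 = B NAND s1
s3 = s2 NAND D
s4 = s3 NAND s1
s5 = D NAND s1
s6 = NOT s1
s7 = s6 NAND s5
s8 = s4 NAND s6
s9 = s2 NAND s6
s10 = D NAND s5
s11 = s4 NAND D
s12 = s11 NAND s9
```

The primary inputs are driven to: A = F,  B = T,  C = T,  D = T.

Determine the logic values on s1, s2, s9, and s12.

s1 = T, s2 = F, s9 = T, s12 = F

s1 = A NAND C = F NAND T = T
s2 = B NAND s1 = T NAND T = F
s3 = s2 NAND D = F NAND T = T
s4 = s3 NAND s1 = T NAND T = F
s6 = NOT s1 = NOT T = F
s9 = s2 NAND s6 = F NAND F = T
s11 = s4 NAND D = F NAND T = T
s12 = s11 NAND s9 = T NAND T = F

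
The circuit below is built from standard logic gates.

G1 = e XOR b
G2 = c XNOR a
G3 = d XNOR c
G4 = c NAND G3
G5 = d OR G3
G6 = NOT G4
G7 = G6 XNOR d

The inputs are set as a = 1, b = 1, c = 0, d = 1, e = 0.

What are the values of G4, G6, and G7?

G4 = 1  G6 = 0  G7 = 0

G3 = d XNOR c = 1 XNOR 0 = 0
G4 = c NAND G3 = 0 NAND 0 = 1
G6 = NOT G4 = NOT 1 = 0
G7 = G6 XNOR d = 0 XNOR 1 = 0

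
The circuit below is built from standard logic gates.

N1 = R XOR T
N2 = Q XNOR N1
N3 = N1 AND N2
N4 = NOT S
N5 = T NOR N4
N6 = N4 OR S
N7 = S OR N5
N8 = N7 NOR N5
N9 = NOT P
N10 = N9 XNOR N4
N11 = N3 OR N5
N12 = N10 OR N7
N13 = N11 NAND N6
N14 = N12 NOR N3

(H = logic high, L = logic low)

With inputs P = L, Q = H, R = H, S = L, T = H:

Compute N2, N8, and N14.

N2 = L; N8 = H; N14 = L

N1 = R XOR T = H XOR H = L
N2 = Q XNOR N1 = H XNOR L = L
N3 = N1 AND N2 = L AND L = L
N4 = NOT S = NOT L = H
N5 = T NOR N4 = H NOR H = L
N7 = S OR N5 = L OR L = L
N8 = N7 NOR N5 = L NOR L = H
N9 = NOT P = NOT L = H
N10 = N9 XNOR N4 = H XNOR H = H
N12 = N10 OR N7 = H OR L = H
N14 = N12 NOR N3 = H NOR L = L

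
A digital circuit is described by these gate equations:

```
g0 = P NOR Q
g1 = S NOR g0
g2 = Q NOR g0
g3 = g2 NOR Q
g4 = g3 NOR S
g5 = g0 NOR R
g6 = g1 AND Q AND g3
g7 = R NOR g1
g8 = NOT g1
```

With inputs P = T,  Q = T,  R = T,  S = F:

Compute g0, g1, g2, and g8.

g0 = F, g1 = T, g2 = F, g8 = F

g0 = P NOR Q = T NOR T = F
g1 = S NOR g0 = F NOR F = T
g2 = Q NOR g0 = T NOR F = F
g8 = NOT g1 = NOT T = F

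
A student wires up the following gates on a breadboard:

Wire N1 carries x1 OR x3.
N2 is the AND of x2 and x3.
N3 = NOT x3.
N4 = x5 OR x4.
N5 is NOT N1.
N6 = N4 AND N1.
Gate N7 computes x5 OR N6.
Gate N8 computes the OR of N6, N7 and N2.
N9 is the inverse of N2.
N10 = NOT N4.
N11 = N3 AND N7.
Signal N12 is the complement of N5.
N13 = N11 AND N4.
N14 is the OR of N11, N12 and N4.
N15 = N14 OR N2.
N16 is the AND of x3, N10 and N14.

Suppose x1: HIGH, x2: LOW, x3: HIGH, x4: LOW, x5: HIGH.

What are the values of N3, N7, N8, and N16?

N3 = LOW; N7 = HIGH; N8 = HIGH; N16 = LOW

N1 = x1 OR x3 = HIGH OR HIGH = HIGH
N2 = x2 AND x3 = LOW AND HIGH = LOW
N3 = NOT x3 = NOT HIGH = LOW
N4 = x5 OR x4 = HIGH OR LOW = HIGH
N5 = NOT N1 = NOT HIGH = LOW
N6 = N4 AND N1 = HIGH AND HIGH = HIGH
N7 = x5 OR N6 = HIGH OR HIGH = HIGH
N8 = N6 OR N7 OR N2 = HIGH OR HIGH OR LOW = HIGH
N10 = NOT N4 = NOT HIGH = LOW
N11 = N3 AND N7 = LOW AND HIGH = LOW
N12 = NOT N5 = NOT LOW = HIGH
N14 = N11 OR N12 OR N4 = LOW OR HIGH OR HIGH = HIGH
N16 = x3 AND N10 AND N14 = HIGH AND LOW AND HIGH = LOW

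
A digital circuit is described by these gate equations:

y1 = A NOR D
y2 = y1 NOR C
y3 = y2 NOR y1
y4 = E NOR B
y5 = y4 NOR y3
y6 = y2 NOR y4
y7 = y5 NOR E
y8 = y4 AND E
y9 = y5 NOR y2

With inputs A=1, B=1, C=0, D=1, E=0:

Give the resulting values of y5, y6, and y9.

y5 = 1, y6 = 0, y9 = 0

y1 = A NOR D = 1 NOR 1 = 0
y2 = y1 NOR C = 0 NOR 0 = 1
y3 = y2 NOR y1 = 1 NOR 0 = 0
y4 = E NOR B = 0 NOR 1 = 0
y5 = y4 NOR y3 = 0 NOR 0 = 1
y6 = y2 NOR y4 = 1 NOR 0 = 0
y9 = y5 NOR y2 = 1 NOR 1 = 0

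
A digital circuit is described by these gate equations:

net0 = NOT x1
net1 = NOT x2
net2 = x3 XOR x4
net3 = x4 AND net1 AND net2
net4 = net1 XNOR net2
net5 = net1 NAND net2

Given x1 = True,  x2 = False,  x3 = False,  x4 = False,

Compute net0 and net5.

net0 = NOT x1 = NOT True = False
net1 = NOT x2 = NOT False = True
net2 = x3 XOR x4 = False XOR False = False
net5 = net1 NAND net2 = True NAND False = True

net0 = False; net5 = True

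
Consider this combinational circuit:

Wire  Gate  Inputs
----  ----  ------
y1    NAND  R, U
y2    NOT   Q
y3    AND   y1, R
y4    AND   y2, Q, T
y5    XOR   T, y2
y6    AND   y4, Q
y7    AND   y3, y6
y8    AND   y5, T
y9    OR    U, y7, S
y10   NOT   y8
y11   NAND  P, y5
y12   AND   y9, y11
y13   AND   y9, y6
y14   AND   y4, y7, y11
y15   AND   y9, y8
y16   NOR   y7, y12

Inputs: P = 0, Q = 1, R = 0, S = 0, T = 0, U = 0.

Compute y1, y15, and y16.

y1 = R NAND U = 0 NAND 0 = 1
y2 = NOT Q = NOT 1 = 0
y3 = y1 AND R = 1 AND 0 = 0
y4 = y2 AND Q AND T = 0 AND 1 AND 0 = 0
y5 = T XOR y2 = 0 XOR 0 = 0
y6 = y4 AND Q = 0 AND 1 = 0
y7 = y3 AND y6 = 0 AND 0 = 0
y8 = y5 AND T = 0 AND 0 = 0
y9 = U OR y7 OR S = 0 OR 0 OR 0 = 0
y11 = P NAND y5 = 0 NAND 0 = 1
y12 = y9 AND y11 = 0 AND 1 = 0
y15 = y9 AND y8 = 0 AND 0 = 0
y16 = y7 NOR y12 = 0 NOR 0 = 1

y1 = 1  y15 = 0  y16 = 1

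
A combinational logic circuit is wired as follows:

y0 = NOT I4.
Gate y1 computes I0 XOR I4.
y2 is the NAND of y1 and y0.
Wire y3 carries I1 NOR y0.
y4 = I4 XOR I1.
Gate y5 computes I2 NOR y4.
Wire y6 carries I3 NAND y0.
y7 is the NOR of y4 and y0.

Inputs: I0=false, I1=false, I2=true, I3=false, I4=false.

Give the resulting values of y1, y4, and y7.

y1 = false, y4 = false, y7 = false

y0 = NOT I4 = NOT false = true
y1 = I0 XOR I4 = false XOR false = false
y4 = I4 XOR I1 = false XOR false = false
y7 = y4 NOR y0 = false NOR true = false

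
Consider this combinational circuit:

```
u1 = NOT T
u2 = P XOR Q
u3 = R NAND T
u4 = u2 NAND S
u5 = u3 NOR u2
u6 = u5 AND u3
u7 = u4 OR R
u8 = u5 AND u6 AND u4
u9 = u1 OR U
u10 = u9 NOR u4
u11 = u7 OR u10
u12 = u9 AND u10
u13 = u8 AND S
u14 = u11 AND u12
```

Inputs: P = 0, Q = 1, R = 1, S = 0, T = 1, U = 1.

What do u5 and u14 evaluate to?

u5 = 0  u14 = 0

u1 = NOT T = NOT 1 = 0
u2 = P XOR Q = 0 XOR 1 = 1
u3 = R NAND T = 1 NAND 1 = 0
u4 = u2 NAND S = 1 NAND 0 = 1
u5 = u3 NOR u2 = 0 NOR 1 = 0
u7 = u4 OR R = 1 OR 1 = 1
u9 = u1 OR U = 0 OR 1 = 1
u10 = u9 NOR u4 = 1 NOR 1 = 0
u11 = u7 OR u10 = 1 OR 0 = 1
u12 = u9 AND u10 = 1 AND 0 = 0
u14 = u11 AND u12 = 1 AND 0 = 0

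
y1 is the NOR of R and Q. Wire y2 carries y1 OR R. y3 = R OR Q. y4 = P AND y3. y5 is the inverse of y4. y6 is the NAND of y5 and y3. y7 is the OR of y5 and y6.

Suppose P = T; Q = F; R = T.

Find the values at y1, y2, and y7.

y1 = F, y2 = T, y7 = T

y1 = R NOR Q = T NOR F = F
y2 = y1 OR R = F OR T = T
y3 = R OR Q = T OR F = T
y4 = P AND y3 = T AND T = T
y5 = NOT y4 = NOT T = F
y6 = y5 NAND y3 = F NAND T = T
y7 = y5 OR y6 = F OR T = T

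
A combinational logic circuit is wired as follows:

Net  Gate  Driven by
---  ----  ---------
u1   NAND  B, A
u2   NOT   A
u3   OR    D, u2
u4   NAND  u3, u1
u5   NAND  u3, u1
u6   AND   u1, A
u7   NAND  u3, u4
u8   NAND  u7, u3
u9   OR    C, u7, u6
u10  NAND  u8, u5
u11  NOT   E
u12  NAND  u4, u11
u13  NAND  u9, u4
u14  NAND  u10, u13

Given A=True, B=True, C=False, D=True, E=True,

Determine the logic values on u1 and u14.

u1 = B NAND A = True NAND True = False
u2 = NOT A = NOT True = False
u3 = D OR u2 = True OR False = True
u4 = u3 NAND u1 = True NAND False = True
u5 = u3 NAND u1 = True NAND False = True
u6 = u1 AND A = False AND True = False
u7 = u3 NAND u4 = True NAND True = False
u8 = u7 NAND u3 = False NAND True = True
u9 = C OR u7 OR u6 = False OR False OR False = False
u10 = u8 NAND u5 = True NAND True = False
u13 = u9 NAND u4 = False NAND True = True
u14 = u10 NAND u13 = False NAND True = True

u1 = False, u14 = True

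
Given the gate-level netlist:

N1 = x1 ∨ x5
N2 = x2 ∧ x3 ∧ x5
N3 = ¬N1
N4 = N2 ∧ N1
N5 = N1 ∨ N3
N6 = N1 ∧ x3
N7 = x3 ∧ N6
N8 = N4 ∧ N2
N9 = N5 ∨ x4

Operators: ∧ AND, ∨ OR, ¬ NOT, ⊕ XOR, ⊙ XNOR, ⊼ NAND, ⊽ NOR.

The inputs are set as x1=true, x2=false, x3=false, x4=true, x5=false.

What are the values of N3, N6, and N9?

N1 = x1 OR x5 = true OR false = true
N3 = NOT N1 = NOT true = false
N5 = N1 OR N3 = true OR false = true
N6 = N1 AND x3 = true AND false = false
N9 = N5 OR x4 = true OR true = true

N3 = false; N6 = false; N9 = true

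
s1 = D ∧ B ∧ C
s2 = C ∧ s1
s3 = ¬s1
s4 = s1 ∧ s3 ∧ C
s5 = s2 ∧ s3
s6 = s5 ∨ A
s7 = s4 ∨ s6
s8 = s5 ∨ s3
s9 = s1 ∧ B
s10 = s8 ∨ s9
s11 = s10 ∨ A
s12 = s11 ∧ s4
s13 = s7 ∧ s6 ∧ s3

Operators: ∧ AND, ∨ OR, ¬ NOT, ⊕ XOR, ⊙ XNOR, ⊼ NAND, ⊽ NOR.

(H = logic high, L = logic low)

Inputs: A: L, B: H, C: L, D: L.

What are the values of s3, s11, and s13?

s3 = H  s11 = H  s13 = L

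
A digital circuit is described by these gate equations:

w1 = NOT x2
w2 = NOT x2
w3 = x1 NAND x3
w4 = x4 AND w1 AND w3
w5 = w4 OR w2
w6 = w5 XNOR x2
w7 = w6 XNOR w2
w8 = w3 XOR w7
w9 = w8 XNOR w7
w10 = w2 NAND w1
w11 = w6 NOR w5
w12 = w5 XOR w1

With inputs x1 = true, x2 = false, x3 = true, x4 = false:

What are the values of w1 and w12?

w1 = NOT x2 = NOT false = true
w2 = NOT x2 = NOT false = true
w3 = x1 NAND x3 = true NAND true = false
w4 = x4 AND w1 AND w3 = false AND true AND false = false
w5 = w4 OR w2 = false OR true = true
w12 = w5 XOR w1 = true XOR true = false

w1 = true  w12 = false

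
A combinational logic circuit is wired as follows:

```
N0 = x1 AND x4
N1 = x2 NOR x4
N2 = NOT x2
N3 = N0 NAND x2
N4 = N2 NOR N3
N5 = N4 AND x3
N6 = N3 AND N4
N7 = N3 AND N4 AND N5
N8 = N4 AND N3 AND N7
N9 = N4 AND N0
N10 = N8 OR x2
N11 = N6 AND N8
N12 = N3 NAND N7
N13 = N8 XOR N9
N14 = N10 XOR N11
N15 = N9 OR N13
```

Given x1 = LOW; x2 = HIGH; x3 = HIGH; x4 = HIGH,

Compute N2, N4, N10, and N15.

N2 = LOW  N4 = LOW  N10 = HIGH  N15 = LOW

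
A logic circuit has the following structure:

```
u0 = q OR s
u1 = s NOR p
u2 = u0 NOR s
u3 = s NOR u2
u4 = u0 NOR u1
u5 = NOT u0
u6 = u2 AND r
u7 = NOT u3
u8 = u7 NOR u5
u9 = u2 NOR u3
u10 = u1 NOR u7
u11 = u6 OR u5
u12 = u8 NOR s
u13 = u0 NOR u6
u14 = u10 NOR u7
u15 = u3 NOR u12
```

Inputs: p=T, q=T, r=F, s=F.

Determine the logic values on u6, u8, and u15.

u0 = q OR s = T OR F = T
u2 = u0 NOR s = T NOR F = F
u3 = s NOR u2 = F NOR F = T
u5 = NOT u0 = NOT T = F
u6 = u2 AND r = F AND F = F
u7 = NOT u3 = NOT T = F
u8 = u7 NOR u5 = F NOR F = T
u12 = u8 NOR s = T NOR F = F
u15 = u3 NOR u12 = T NOR F = F

u6 = F; u8 = T; u15 = F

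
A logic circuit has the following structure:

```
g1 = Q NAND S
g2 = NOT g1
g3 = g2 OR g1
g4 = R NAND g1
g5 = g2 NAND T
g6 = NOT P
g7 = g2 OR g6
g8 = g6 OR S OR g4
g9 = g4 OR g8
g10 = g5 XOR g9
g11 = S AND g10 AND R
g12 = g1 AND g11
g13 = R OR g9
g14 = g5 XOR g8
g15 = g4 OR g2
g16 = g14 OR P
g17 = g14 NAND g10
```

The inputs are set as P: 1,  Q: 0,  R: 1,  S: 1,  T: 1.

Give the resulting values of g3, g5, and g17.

g3 = 1, g5 = 1, g17 = 1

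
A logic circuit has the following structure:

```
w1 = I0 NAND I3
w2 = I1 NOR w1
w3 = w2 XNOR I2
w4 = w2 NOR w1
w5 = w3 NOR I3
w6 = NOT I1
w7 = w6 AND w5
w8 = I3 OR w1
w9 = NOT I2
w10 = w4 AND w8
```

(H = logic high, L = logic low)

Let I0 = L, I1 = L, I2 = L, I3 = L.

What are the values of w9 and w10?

w9 = H  w10 = L

w1 = I0 NAND I3 = L NAND L = H
w2 = I1 NOR w1 = L NOR H = L
w4 = w2 NOR w1 = L NOR H = L
w8 = I3 OR w1 = L OR H = H
w9 = NOT I2 = NOT L = H
w10 = w4 AND w8 = L AND H = L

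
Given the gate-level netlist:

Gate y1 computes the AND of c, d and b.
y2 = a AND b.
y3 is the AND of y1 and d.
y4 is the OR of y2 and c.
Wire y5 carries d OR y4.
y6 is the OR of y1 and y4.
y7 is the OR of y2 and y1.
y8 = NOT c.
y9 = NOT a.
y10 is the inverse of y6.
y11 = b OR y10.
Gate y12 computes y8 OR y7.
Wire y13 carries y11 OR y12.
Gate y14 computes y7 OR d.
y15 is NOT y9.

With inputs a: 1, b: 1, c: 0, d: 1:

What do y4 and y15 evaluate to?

y4 = 1, y15 = 1

y2 = a AND b = 1 AND 1 = 1
y4 = y2 OR c = 1 OR 0 = 1
y9 = NOT a = NOT 1 = 0
y15 = NOT y9 = NOT 0 = 1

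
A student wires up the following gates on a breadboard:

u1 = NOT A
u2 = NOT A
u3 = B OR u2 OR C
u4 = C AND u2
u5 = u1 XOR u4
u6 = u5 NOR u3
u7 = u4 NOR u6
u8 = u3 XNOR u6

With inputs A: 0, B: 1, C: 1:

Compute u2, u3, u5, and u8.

u1 = NOT A = NOT 0 = 1
u2 = NOT A = NOT 0 = 1
u3 = B OR u2 OR C = 1 OR 1 OR 1 = 1
u4 = C AND u2 = 1 AND 1 = 1
u5 = u1 XOR u4 = 1 XOR 1 = 0
u6 = u5 NOR u3 = 0 NOR 1 = 0
u8 = u3 XNOR u6 = 1 XNOR 0 = 0

u2 = 1  u3 = 1  u5 = 0  u8 = 0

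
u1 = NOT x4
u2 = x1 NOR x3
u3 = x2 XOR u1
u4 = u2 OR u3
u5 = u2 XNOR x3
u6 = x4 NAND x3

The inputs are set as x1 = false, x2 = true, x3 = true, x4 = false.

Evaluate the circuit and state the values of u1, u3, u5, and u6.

u1 = NOT x4 = NOT false = true
u2 = x1 NOR x3 = false NOR true = false
u3 = x2 XOR u1 = true XOR true = false
u5 = u2 XNOR x3 = false XNOR true = false
u6 = x4 NAND x3 = false NAND true = true

u1 = true, u3 = false, u5 = false, u6 = true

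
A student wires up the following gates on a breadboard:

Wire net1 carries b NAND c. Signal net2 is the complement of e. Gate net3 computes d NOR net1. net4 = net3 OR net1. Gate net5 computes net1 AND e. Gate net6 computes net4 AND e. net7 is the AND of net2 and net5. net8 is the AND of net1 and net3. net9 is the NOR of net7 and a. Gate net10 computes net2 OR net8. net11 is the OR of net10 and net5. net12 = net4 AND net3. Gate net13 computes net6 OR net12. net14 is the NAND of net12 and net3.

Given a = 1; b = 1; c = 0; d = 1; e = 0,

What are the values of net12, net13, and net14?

net1 = b NAND c = 1 NAND 0 = 1
net3 = d NOR net1 = 1 NOR 1 = 0
net4 = net3 OR net1 = 0 OR 1 = 1
net6 = net4 AND e = 1 AND 0 = 0
net12 = net4 AND net3 = 1 AND 0 = 0
net13 = net6 OR net12 = 0 OR 0 = 0
net14 = net12 NAND net3 = 0 NAND 0 = 1

net12 = 0  net13 = 0  net14 = 1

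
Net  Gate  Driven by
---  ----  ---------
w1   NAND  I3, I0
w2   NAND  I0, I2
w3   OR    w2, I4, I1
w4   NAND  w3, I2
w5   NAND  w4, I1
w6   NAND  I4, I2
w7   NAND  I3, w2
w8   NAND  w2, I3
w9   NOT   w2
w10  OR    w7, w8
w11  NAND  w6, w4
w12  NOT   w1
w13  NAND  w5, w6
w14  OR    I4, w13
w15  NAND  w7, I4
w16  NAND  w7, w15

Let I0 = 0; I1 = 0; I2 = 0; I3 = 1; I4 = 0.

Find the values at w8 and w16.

w8 = 0, w16 = 1

w2 = I0 NAND I2 = 0 NAND 0 = 1
w7 = I3 NAND w2 = 1 NAND 1 = 0
w8 = w2 NAND I3 = 1 NAND 1 = 0
w15 = w7 NAND I4 = 0 NAND 0 = 1
w16 = w7 NAND w15 = 0 NAND 1 = 1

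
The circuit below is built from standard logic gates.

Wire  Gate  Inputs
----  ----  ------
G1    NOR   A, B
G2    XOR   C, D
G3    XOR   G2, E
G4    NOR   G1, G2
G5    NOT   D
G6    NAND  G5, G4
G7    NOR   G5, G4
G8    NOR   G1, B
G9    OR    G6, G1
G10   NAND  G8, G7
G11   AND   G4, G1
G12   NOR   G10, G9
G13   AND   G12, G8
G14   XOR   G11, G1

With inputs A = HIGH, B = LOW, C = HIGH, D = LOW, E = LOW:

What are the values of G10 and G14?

G10 = HIGH, G14 = LOW

G1 = A NOR B = HIGH NOR LOW = LOW
G2 = C XOR D = HIGH XOR LOW = HIGH
G4 = G1 NOR G2 = LOW NOR HIGH = LOW
G5 = NOT D = NOT LOW = HIGH
G7 = G5 NOR G4 = HIGH NOR LOW = LOW
G8 = G1 NOR B = LOW NOR LOW = HIGH
G10 = G8 NAND G7 = HIGH NAND LOW = HIGH
G11 = G4 AND G1 = LOW AND LOW = LOW
G14 = G11 XOR G1 = LOW XOR LOW = LOW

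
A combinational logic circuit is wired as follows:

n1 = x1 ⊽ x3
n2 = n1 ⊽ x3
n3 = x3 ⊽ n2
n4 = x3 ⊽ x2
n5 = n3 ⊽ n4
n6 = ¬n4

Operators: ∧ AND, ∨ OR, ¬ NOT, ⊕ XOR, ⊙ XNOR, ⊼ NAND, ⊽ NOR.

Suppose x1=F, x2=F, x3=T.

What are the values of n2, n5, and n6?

n1 = x1 NOR x3 = F NOR T = F
n2 = n1 NOR x3 = F NOR T = F
n3 = x3 NOR n2 = T NOR F = F
n4 = x3 NOR x2 = T NOR F = F
n5 = n3 NOR n4 = F NOR F = T
n6 = NOT n4 = NOT F = T

n2 = F, n5 = T, n6 = T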